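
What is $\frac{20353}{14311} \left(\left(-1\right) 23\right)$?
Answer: $- \frac{468119}{14311} \approx -32.71$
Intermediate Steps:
$\frac{20353}{14311} \left(\left(-1\right) 23\right) = 20353 \cdot \frac{1}{14311} \left(-23\right) = \frac{20353}{14311} \left(-23\right) = - \frac{468119}{14311}$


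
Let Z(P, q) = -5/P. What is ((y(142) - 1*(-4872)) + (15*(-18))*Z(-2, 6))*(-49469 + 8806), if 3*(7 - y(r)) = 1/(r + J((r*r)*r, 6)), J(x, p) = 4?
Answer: -74874855713/438 ≈ -1.7095e+8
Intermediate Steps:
y(r) = 7 - 1/(3*(4 + r)) (y(r) = 7 - 1/(3*(r + 4)) = 7 - 1/(3*(4 + r)))
((y(142) - 1*(-4872)) + (15*(-18))*Z(-2, 6))*(-49469 + 8806) = (((83 + 21*142)/(3*(4 + 142)) - 1*(-4872)) + (15*(-18))*(-5/(-2)))*(-49469 + 8806) = (((⅓)*(83 + 2982)/146 + 4872) - (-1350)*(-1)/2)*(-40663) = (((⅓)*(1/146)*3065 + 4872) - 270*5/2)*(-40663) = ((3065/438 + 4872) - 675)*(-40663) = (2137001/438 - 675)*(-40663) = (1841351/438)*(-40663) = -74874855713/438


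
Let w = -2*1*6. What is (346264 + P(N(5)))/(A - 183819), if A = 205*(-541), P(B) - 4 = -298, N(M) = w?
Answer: -172985/147362 ≈ -1.1739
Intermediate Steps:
w = -12 (w = -2*6 = -12)
N(M) = -12
P(B) = -294 (P(B) = 4 - 298 = -294)
A = -110905
(346264 + P(N(5)))/(A - 183819) = (346264 - 294)/(-110905 - 183819) = 345970/(-294724) = 345970*(-1/294724) = -172985/147362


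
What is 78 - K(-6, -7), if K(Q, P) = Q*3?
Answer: 96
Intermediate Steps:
K(Q, P) = 3*Q
78 - K(-6, -7) = 78 - 3*(-6) = 78 - 1*(-18) = 78 + 18 = 96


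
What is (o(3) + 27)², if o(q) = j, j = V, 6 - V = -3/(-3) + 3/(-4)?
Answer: 17161/16 ≈ 1072.6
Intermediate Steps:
V = 23/4 (V = 6 - (-3/(-3) + 3/(-4)) = 6 - (-3*(-⅓) + 3*(-¼)) = 6 - (1 - ¾) = 6 - 1*¼ = 6 - ¼ = 23/4 ≈ 5.7500)
j = 23/4 ≈ 5.7500
o(q) = 23/4
(o(3) + 27)² = (23/4 + 27)² = (131/4)² = 17161/16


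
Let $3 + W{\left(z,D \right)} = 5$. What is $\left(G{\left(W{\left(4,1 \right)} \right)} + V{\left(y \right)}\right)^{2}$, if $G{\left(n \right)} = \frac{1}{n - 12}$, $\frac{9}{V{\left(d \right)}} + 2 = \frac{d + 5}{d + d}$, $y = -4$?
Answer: $\frac{543169}{28900} \approx 18.795$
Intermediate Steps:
$W{\left(z,D \right)} = 2$ ($W{\left(z,D \right)} = -3 + 5 = 2$)
$V{\left(d \right)} = \frac{9}{-2 + \frac{5 + d}{2 d}}$ ($V{\left(d \right)} = \frac{9}{-2 + \frac{d + 5}{d + d}} = \frac{9}{-2 + \frac{5 + d}{2 d}}$)
$G{\left(n \right)} = \frac{1}{-12 + n}$
$\left(G{\left(W{\left(4,1 \right)} \right)} + V{\left(y \right)}\right)^{2} = \left(\frac{1}{-12 + 2} - - \frac{72}{-5 + 3 \left(-4\right)}\right)^{2} = \left(\frac{1}{-10} - - \frac{72}{-5 - 12}\right)^{2} = \left(- \frac{1}{10} - - \frac{72}{-17}\right)^{2} = \left(- \frac{1}{10} - \left(-72\right) \left(- \frac{1}{17}\right)\right)^{2} = \left(- \frac{1}{10} - \frac{72}{17}\right)^{2} = \left(- \frac{737}{170}\right)^{2} = \frac{543169}{28900}$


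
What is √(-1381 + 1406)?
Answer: 5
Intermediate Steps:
√(-1381 + 1406) = √25 = 5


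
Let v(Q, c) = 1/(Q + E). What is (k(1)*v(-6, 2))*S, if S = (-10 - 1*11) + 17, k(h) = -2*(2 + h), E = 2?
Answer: -6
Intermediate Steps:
k(h) = -4 - 2*h
S = -4 (S = (-10 - 11) + 17 = -21 + 17 = -4)
v(Q, c) = 1/(2 + Q) (v(Q, c) = 1/(Q + 2) = 1/(2 + Q))
(k(1)*v(-6, 2))*S = ((-4 - 2*1)/(2 - 6))*(-4) = ((-4 - 2)/(-4))*(-4) = -6*(-1/4)*(-4) = (3/2)*(-4) = -6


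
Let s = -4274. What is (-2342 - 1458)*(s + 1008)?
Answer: 12410800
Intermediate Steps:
(-2342 - 1458)*(s + 1008) = (-2342 - 1458)*(-4274 + 1008) = -3800*(-3266) = 12410800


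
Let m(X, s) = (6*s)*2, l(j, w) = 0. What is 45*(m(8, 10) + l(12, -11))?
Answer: 5400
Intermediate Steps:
m(X, s) = 12*s
45*(m(8, 10) + l(12, -11)) = 45*(12*10 + 0) = 45*(120 + 0) = 45*120 = 5400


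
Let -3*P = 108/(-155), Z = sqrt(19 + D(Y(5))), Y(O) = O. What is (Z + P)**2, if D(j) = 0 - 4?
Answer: 361671/24025 + 72*sqrt(15)/155 ≈ 16.853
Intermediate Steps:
D(j) = -4
Z = sqrt(15) (Z = sqrt(19 - 4) = sqrt(15) ≈ 3.8730)
P = 36/155 (P = -36/(-155) = -36*(-1)/155 = -1/3*(-108/155) = 36/155 ≈ 0.23226)
(Z + P)**2 = (sqrt(15) + 36/155)**2 = (36/155 + sqrt(15))**2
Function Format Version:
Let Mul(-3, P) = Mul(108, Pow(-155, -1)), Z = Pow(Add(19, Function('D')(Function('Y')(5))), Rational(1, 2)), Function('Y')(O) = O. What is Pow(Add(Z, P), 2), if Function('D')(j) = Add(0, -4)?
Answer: Add(Rational(361671, 24025), Mul(Rational(72, 155), Pow(15, Rational(1, 2)))) ≈ 16.853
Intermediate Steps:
Function('D')(j) = -4
Z = Pow(15, Rational(1, 2)) (Z = Pow(Add(19, -4), Rational(1, 2)) = Pow(15, Rational(1, 2)) ≈ 3.8730)
P = Rational(36, 155) (P = Mul(Rational(-1, 3), Mul(108, Pow(-155, -1))) = Mul(Rational(-1, 3), Mul(108, Rational(-1, 155))) = Mul(Rational(-1, 3), Rational(-108, 155)) = Rational(36, 155) ≈ 0.23226)
Pow(Add(Z, P), 2) = Pow(Add(Pow(15, Rational(1, 2)), Rational(36, 155)), 2) = Pow(Add(Rational(36, 155), Pow(15, Rational(1, 2))), 2)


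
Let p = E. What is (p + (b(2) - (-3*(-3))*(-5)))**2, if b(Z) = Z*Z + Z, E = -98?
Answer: 2209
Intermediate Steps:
b(Z) = Z + Z**2 (b(Z) = Z**2 + Z = Z + Z**2)
p = -98
(p + (b(2) - (-3*(-3))*(-5)))**2 = (-98 + (2*(1 + 2) - (-3*(-3))*(-5)))**2 = (-98 + (2*3 - 9*(-5)))**2 = (-98 + (6 - 1*(-45)))**2 = (-98 + (6 + 45))**2 = (-98 + 51)**2 = (-47)**2 = 2209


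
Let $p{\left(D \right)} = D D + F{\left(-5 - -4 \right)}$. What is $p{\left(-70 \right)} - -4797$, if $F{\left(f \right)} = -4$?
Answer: $9693$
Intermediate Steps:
$p{\left(D \right)} = -4 + D^{2}$ ($p{\left(D \right)} = D D - 4 = D^{2} - 4 = -4 + D^{2}$)
$p{\left(-70 \right)} - -4797 = \left(-4 + \left(-70\right)^{2}\right) - -4797 = \left(-4 + 4900\right) + 4797 = 4896 + 4797 = 9693$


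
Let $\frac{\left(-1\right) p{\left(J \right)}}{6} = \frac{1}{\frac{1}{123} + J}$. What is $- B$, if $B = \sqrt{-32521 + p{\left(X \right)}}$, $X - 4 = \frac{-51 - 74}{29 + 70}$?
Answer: $- \frac{i \sqrt{252438330277}}{2786} \approx - 180.34 i$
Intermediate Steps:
$X = \frac{271}{99}$ ($X = 4 + \frac{-51 - 74}{29 + 70} = 4 - \frac{125}{99} = \frac{271}{99} \approx 2.7374$)
$p{\left(J \right)} = - \frac{6}{\frac{1}{123} + J}$
$B = \frac{i \sqrt{252438330277}}{2786}$ ($B = \sqrt{-32521 - \frac{738}{1 + 123 \cdot \frac{271}{99}}} = \sqrt{-32521 - \frac{738}{1 + \frac{11111}{33}}} = \sqrt{-32521 - \frac{738}{\frac{11144}{33}}} = \sqrt{-32521 - \frac{12177}{5572}} = \sqrt{- \frac{181219189}{5572}} = \frac{i \sqrt{252438330277}}{2786} \approx 180.34 i$)
$- B = - \frac{i \sqrt{252438330277}}{2786}$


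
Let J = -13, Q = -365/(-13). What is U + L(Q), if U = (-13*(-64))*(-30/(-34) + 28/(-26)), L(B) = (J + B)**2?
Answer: 187984/2873 ≈ 65.431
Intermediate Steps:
Q = 365/13 (Q = -365*(-1/13) = 365/13 ≈ 28.077)
L(B) = (-13 + B)**2
U = -2752/17 (U = 832*(-30*(-1/34) + 28*(-1/26)) = 832*(15/17 - 14/13) = 832*(-43/221) = -2752/17 ≈ -161.88)
U + L(Q) = -2752/17 + (-13 + 365/13)**2 = -2752/17 + (196/13)**2 = -2752/17 + 38416/169 = 187984/2873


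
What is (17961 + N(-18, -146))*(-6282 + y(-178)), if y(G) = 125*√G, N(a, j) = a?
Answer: -112717926 + 2242875*I*√178 ≈ -1.1272e+8 + 2.9924e+7*I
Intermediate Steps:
(17961 + N(-18, -146))*(-6282 + y(-178)) = (17961 - 18)*(-6282 + 125*√(-178)) = 17943*(-6282 + 125*(I*√178)) = 17943*(-6282 + 125*I*√178) = -112717926 + 2242875*I*√178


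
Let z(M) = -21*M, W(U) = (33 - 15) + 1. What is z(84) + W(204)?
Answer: -1745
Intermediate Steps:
W(U) = 19 (W(U) = 18 + 1 = 19)
z(84) + W(204) = -21*84 + 19 = -1764 + 19 = -1745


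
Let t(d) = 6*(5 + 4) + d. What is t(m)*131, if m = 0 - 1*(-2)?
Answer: 7336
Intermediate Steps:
m = 2 (m = 0 + 2 = 2)
t(d) = 54 + d (t(d) = 6*9 + d = 54 + d)
t(m)*131 = (54 + 2)*131 = 56*131 = 7336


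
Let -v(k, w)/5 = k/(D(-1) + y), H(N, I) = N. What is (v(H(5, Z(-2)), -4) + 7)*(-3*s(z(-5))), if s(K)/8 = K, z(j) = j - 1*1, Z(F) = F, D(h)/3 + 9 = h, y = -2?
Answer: 2241/2 ≈ 1120.5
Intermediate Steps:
D(h) = -27 + 3*h
z(j) = -1 + j (z(j) = j - 1 = -1 + j)
v(k, w) = 5*k/32 (v(k, w) = -5*k/((-27 + 3*(-1)) - 2) = -5*k/((-27 - 3) - 2) = -5*k/(-30 - 2) = -5*k/(-32) = -(-5)*k/32 = 5*k/32)
s(K) = 8*K
(v(H(5, Z(-2)), -4) + 7)*(-3*s(z(-5))) = ((5/32)*5 + 7)*(-24*(-1 - 5)) = (25/32 + 7)*(-24*(-6)) = 249*(-3*(-48))/32 = (249/32)*144 = 2241/2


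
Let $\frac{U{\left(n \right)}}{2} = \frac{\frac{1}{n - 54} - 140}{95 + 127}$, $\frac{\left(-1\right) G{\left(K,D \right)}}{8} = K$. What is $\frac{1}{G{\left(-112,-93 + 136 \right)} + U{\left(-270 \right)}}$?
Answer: $\frac{35964}{32178383} \approx 0.0011176$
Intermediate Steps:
$G{\left(K,D \right)} = - 8 K$
$U{\left(n \right)} = - \frac{140}{111} + \frac{1}{111 \left(-54 + n\right)}$ ($U{\left(n \right)} = 2 \frac{\frac{1}{n - 54} - 140}{95 + 127} = 2 \frac{\frac{1}{-54 + n} - 140}{222} = 2 \left(-140 + \frac{1}{-54 + n}\right) \frac{1}{222} = 2 \left(- \frac{70}{111} + \frac{1}{222 \left(-54 + n\right)}\right) = - \frac{140}{111} + \frac{1}{111 \left(-54 + n\right)}$)
$\frac{1}{G{\left(-112,-93 + 136 \right)} + U{\left(-270 \right)}} = \frac{1}{\left(-8\right) \left(-112\right) + \frac{7561 - -37800}{111 \left(-54 - 270\right)}} = \frac{1}{896 + \frac{7561 + 37800}{111 \left(-324\right)}} = \frac{1}{896 + \frac{1}{111} \left(- \frac{1}{324}\right) 45361} = \frac{1}{896 - \frac{45361}{35964}} = \frac{1}{\frac{32178383}{35964}} = \frac{35964}{32178383}$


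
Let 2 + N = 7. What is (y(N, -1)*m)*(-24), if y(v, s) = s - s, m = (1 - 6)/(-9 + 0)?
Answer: 0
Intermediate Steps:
N = 5 (N = -2 + 7 = 5)
m = 5/9 (m = -5/(-9) = -5*(-⅑) = 5/9 ≈ 0.55556)
y(v, s) = 0
(y(N, -1)*m)*(-24) = (0*(5/9))*(-24) = 0*(-24) = 0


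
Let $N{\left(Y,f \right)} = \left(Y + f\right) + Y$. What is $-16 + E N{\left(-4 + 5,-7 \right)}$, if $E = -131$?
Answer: $639$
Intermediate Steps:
$N{\left(Y,f \right)} = f + 2 Y$
$-16 + E N{\left(-4 + 5,-7 \right)} = -16 - 131 \left(-7 + 2 \left(-4 + 5\right)\right) = -16 - 131 \left(-7 + 2 \cdot 1\right) = -16 - 131 \left(-7 + 2\right) = -16 - -655 = -16 + 655 = 639$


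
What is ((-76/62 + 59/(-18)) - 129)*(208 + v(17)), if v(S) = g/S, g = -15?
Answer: -262296895/9486 ≈ -27651.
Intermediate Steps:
v(S) = -15/S
((-76/62 + 59/(-18)) - 129)*(208 + v(17)) = ((-76/62 + 59/(-18)) - 129)*(208 - 15/17) = ((-76*1/62 + 59*(-1/18)) - 129)*(208 - 15*1/17) = ((-38/31 - 59/18) - 129)*(208 - 15/17) = (-2513/558 - 129)*(3521/17) = -74495/558*3521/17 = -262296895/9486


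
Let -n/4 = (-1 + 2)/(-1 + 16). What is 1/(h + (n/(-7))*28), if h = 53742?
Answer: 15/806146 ≈ 1.8607e-5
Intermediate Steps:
n = -4/15 (n = -4*(-1 + 2)/(-1 + 16) = -4/15 ≈ -0.26667)
1/(h + (n/(-7))*28) = 1/(53742 + (-4/15/(-7))*28) = 1/(53742 - ⅐*(-4/15)*28) = 1/(53742 + (4/105)*28) = 1/(53742 + 16/15) = 1/(806146/15) = 15/806146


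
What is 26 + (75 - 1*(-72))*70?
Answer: 10316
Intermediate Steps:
26 + (75 - 1*(-72))*70 = 26 + (75 + 72)*70 = 26 + 147*70 = 26 + 10290 = 10316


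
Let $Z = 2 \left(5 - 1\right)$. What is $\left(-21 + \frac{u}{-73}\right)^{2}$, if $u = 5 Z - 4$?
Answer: $\frac{2461761}{5329} \approx 461.96$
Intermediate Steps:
$Z = 8$ ($Z = 2 \cdot 4 = 8$)
$u = 36$ ($u = 5 \cdot 8 - 4 = 40 - 4 = 36$)
$\left(-21 + \frac{u}{-73}\right)^{2} = \left(-21 + \frac{36}{-73}\right)^{2} = \left(-21 + 36 \left(- \frac{1}{73}\right)\right)^{2} = \left(-21 - \frac{36}{73}\right)^{2} = \left(- \frac{1569}{73}\right)^{2} = \frac{2461761}{5329}$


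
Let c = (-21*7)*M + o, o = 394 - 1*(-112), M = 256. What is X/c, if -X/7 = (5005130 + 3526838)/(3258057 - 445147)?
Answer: 14930944/26108024165 ≈ 0.00057189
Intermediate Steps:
X = -29861888/1406455 (X = -7*(5005130 + 3526838)/(3258057 - 445147) = -59723776/2812910 = -7*4265984/1406455 = -29861888/1406455 ≈ -21.232)
o = 506 (o = 394 + 112 = 506)
c = -37126 (c = -21*7*256 + 506 = -147*256 + 506 = -37632 + 506 = -37126)
X/c = -29861888/1406455/(-37126) = -29861888/1406455*(-1/37126) = 14930944/26108024165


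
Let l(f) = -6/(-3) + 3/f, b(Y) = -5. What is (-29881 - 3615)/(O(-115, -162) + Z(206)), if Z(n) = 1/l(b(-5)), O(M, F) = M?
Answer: 29309/100 ≈ 293.09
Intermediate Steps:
l(f) = 2 + 3/f (l(f) = -6*(-⅓) + 3/f = 2 + 3/f)
Z(n) = 5/7 (Z(n) = 1/(2 + 3/(-5)) = 1/(2 + 3*(-⅕)) = 1/(2 - ⅗) = 1/(7/5) = 5/7)
(-29881 - 3615)/(O(-115, -162) + Z(206)) = (-29881 - 3615)/(-115 + 5/7) = -33496/(-800/7) = -33496*(-7/800) = 29309/100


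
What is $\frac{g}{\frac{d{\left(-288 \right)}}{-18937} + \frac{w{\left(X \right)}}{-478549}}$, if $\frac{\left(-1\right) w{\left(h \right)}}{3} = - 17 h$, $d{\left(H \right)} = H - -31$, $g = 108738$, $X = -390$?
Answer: $\frac{985414465024794}{499644023} \approx 1.9722 \cdot 10^{6}$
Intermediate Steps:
$d{\left(H \right)} = 31 + H$ ($d{\left(H \right)} = H + 31 = 31 + H$)
$w{\left(h \right)} = 51 h$ ($w{\left(h \right)} = - 3 \left(- 17 h\right) = 51 h$)
$\frac{g}{\frac{d{\left(-288 \right)}}{-18937} + \frac{w{\left(X \right)}}{-478549}} = \frac{108738}{\frac{31 - 288}{-18937} + \frac{51 \left(-390\right)}{-478549}} = \frac{108738}{\left(-257\right) \left(- \frac{1}{18937}\right) - - \frac{19890}{478549}} = \frac{108738}{\frac{257}{18937} + \frac{19890}{478549}} = \frac{108738}{\frac{499644023}{9062282413}} = 108738 \cdot \frac{9062282413}{499644023} = \frac{985414465024794}{499644023}$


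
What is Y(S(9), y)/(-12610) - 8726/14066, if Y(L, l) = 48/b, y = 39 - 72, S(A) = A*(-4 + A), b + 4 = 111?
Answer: -226430869/364977535 ≈ -0.62040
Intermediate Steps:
b = 107 (b = -4 + 111 = 107)
y = -33
Y(L, l) = 48/107
Y(S(9), y)/(-12610) - 8726/14066 = (48/107)/(-12610) - 8726/14066 = (48/107)*(-1/12610) - 8726*1/14066 = -24/674635 - 4363/7033 = -226430869/364977535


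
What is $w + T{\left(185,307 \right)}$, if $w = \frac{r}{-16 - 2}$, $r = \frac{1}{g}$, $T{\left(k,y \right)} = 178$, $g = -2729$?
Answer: $\frac{8743717}{49122} \approx 178.0$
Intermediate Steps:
$r = - \frac{1}{2729}$ ($r = \frac{1}{-2729} = - \frac{1}{2729} \approx -0.00036643$)
$w = \frac{1}{49122}$ ($w = \frac{1}{-16 - 2} \left(- \frac{1}{2729}\right) = \frac{1}{-18} \left(- \frac{1}{2729}\right) = \left(- \frac{1}{18}\right) \left(- \frac{1}{2729}\right) = \frac{1}{49122} \approx 2.0357 \cdot 10^{-5}$)
$w + T{\left(185,307 \right)} = \frac{1}{49122} + 178 = \frac{8743717}{49122}$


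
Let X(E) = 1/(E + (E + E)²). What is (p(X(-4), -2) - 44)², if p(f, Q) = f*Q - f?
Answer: 776161/400 ≈ 1940.4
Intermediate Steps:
X(E) = 1/(E + 4*E²) (X(E) = 1/(E + (2*E)²) = 1/(E + 4*E²))
p(f, Q) = -f + Q*f (p(f, Q) = Q*f - f = -f + Q*f)
(p(X(-4), -2) - 44)² = ((1/((-4)*(1 + 4*(-4))))*(-1 - 2) - 44)² = (-1/(4*(1 - 16))*(-3) - 44)² = (-¼/(-15)*(-3) - 44)² = (-¼*(-1/15)*(-3) - 44)² = ((1/60)*(-3) - 44)² = (-1/20 - 44)² = (-881/20)² = 776161/400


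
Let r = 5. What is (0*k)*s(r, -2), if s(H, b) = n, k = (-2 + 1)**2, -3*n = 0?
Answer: 0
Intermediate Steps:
n = 0 (n = -1/3*0 = 0)
k = 1 (k = (-1)**2 = 1)
s(H, b) = 0
(0*k)*s(r, -2) = (0*1)*0 = 0*0 = 0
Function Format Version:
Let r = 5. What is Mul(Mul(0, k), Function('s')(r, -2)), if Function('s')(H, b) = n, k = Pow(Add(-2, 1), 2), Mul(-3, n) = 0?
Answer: 0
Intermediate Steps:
n = 0 (n = Mul(Rational(-1, 3), 0) = 0)
k = 1 (k = Pow(-1, 2) = 1)
Function('s')(H, b) = 0
Mul(Mul(0, k), Function('s')(r, -2)) = Mul(Mul(0, 1), 0) = Mul(0, 0) = 0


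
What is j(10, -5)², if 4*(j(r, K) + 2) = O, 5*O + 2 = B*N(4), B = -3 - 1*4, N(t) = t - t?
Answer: 441/100 ≈ 4.4100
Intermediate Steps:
N(t) = 0
B = -7 (B = -3 - 4 = -7)
O = -⅖ (O = -⅖ + (-7*0)/5 = -⅖ + (⅕)*0 = -⅖ + 0 = -⅖ ≈ -0.40000)
j(r, K) = -21/10 (j(r, K) = -2 + (¼)*(-⅖) = -2 - ⅒ = -21/10)
j(10, -5)² = (-21/10)² = 441/100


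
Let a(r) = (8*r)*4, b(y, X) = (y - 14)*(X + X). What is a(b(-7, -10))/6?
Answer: 2240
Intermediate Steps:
b(y, X) = 2*X*(-14 + y) (b(y, X) = (-14 + y)*(2*X) = 2*X*(-14 + y))
a(r) = 32*r
a(b(-7, -10))/6 = (32*(2*(-10)*(-14 - 7)))/6 = (32*(2*(-10)*(-21)))*(1/6) = (32*420)*(1/6) = 13440*(1/6) = 2240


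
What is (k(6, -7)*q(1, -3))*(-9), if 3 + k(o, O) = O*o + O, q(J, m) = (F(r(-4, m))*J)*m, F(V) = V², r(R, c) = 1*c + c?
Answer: -50544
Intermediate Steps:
r(R, c) = 2*c (r(R, c) = c + c = 2*c)
q(J, m) = 4*J*m³ (q(J, m) = ((2*m)²*J)*m = ((4*m²)*J)*m = (4*J*m²)*m = 4*J*m³)
k(o, O) = -3 + O + O*o (k(o, O) = -3 + (O*o + O) = -3 + (O + O*o) = -3 + O + O*o)
(k(6, -7)*q(1, -3))*(-9) = ((-3 - 7 - 7*6)*(4*1*(-3)³))*(-9) = ((-3 - 7 - 42)*(4*1*(-27)))*(-9) = -52*(-108)*(-9) = 5616*(-9) = -50544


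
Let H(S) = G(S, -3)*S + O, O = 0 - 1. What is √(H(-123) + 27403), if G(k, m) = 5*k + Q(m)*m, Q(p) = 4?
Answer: √104523 ≈ 323.30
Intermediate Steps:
O = -1
G(k, m) = 4*m + 5*k (G(k, m) = 5*k + 4*m = 4*m + 5*k)
H(S) = -1 + S*(-12 + 5*S) (H(S) = (4*(-3) + 5*S)*S - 1 = (-12 + 5*S)*S - 1 = S*(-12 + 5*S) - 1 = -1 + S*(-12 + 5*S))
√(H(-123) + 27403) = √((-1 - 123*(-12 + 5*(-123))) + 27403) = √((-1 - 123*(-12 - 615)) + 27403) = √((-1 - 123*(-627)) + 27403) = √((-1 + 77121) + 27403) = √(77120 + 27403) = √104523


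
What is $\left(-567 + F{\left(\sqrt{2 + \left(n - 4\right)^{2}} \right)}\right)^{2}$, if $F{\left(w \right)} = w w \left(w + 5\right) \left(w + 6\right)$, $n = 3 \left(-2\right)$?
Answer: $294738777 + 28940868 \sqrt{102} \approx 5.8703 \cdot 10^{8}$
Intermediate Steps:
$n = -6$
$F{\left(w \right)} = w^{2} \left(5 + w\right) \left(6 + w\right)$
$\left(-567 + F{\left(\sqrt{2 + \left(n - 4\right)^{2}} \right)}\right)^{2} = \left(-567 + \left(\sqrt{2 + \left(-6 - 4\right)^{2}}\right)^{2} \left(30 + \left(\sqrt{2 + \left(-6 - 4\right)^{2}}\right)^{2} + 11 \sqrt{2 + \left(-6 - 4\right)^{2}}\right)\right)^{2} = \left(-567 + \left(\sqrt{2 + \left(-10\right)^{2}}\right)^{2} \left(30 + \left(\sqrt{2 + \left(-10\right)^{2}}\right)^{2} + 11 \sqrt{2 + \left(-10\right)^{2}}\right)\right)^{2} = \left(-567 + \left(\sqrt{2 + 100}\right)^{2} \left(30 + \left(\sqrt{2 + 100}\right)^{2} + 11 \sqrt{2 + 100}\right)\right)^{2} = \left(-567 + \left(\sqrt{102}\right)^{2} \left(30 + \left(\sqrt{102}\right)^{2} + 11 \sqrt{102}\right)\right)^{2} = \left(-567 + 102 \left(30 + 102 + 11 \sqrt{102}\right)\right)^{2} = \left(-567 + 102 \left(132 + 11 \sqrt{102}\right)\right)^{2} = \left(-567 + \left(13464 + 1122 \sqrt{102}\right)\right)^{2} = \left(12897 + 1122 \sqrt{102}\right)^{2}$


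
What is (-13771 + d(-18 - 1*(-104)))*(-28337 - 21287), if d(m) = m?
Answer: 679104440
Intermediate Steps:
(-13771 + d(-18 - 1*(-104)))*(-28337 - 21287) = (-13771 + (-18 - 1*(-104)))*(-28337 - 21287) = (-13771 + (-18 + 104))*(-49624) = (-13771 + 86)*(-49624) = -13685*(-49624) = 679104440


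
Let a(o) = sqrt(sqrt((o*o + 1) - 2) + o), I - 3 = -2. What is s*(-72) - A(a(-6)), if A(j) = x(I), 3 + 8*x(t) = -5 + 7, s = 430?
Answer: -247679/8 ≈ -30960.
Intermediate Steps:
I = 1 (I = 3 - 2 = 1)
a(o) = sqrt(o + sqrt(-1 + o**2)) (a(o) = sqrt(sqrt((o**2 + 1) - 2) + o) = sqrt(sqrt((1 + o**2) - 2) + o) = sqrt(sqrt(-1 + o**2) + o) = sqrt(o + sqrt(-1 + o**2)))
x(t) = -1/8 (x(t) = -3/8 + (-5 + 7)/8 = -3/8 + (1/8)*2 = -3/8 + 1/4 = -1/8)
A(j) = -1/8
s*(-72) - A(a(-6)) = 430*(-72) - 1*(-1/8) = -30960 + 1/8 = -247679/8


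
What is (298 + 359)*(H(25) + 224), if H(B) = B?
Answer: 163593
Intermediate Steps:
(298 + 359)*(H(25) + 224) = (298 + 359)*(25 + 224) = 657*249 = 163593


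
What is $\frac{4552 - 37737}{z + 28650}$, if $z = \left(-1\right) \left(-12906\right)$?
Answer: $- \frac{33185}{41556} \approx -0.79856$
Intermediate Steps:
$z = 12906$
$\frac{4552 - 37737}{z + 28650} = \frac{4552 - 37737}{12906 + 28650} = - \frac{33185}{41556}$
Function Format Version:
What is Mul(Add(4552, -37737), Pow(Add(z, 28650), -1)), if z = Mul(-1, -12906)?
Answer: Rational(-33185, 41556) ≈ -0.79856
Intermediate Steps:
z = 12906
Mul(Add(4552, -37737), Pow(Add(z, 28650), -1)) = Mul(Add(4552, -37737), Pow(Add(12906, 28650), -1)) = Mul(-33185, Pow(41556, -1)) = Mul(-33185, Rational(1, 41556)) = Rational(-33185, 41556)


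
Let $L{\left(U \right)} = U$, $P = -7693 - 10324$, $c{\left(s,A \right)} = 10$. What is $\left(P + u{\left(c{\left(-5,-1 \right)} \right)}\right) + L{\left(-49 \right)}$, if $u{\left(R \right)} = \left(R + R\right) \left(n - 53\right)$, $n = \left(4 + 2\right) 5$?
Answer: $-18526$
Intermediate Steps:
$P = -18017$ ($P = -7693 - 10324 = -18017$)
$n = 30$ ($n = 6 \cdot 5 = 30$)
$u{\left(R \right)} = - 46 R$ ($u{\left(R \right)} = \left(R + R\right) \left(30 - 53\right) = 2 R \left(-23\right) = - 46 R$)
$\left(P + u{\left(c{\left(-5,-1 \right)} \right)}\right) + L{\left(-49 \right)} = \left(-18017 - 460\right) - 49 = -18477 - 49 = -18526$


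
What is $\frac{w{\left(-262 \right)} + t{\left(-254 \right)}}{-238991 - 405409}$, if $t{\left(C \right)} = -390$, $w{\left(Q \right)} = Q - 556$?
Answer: $\frac{151}{80550} \approx 0.0018746$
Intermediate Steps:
$w{\left(Q \right)} = -556 + Q$
$\frac{w{\left(-262 \right)} + t{\left(-254 \right)}}{-238991 - 405409} = \frac{\left(-556 - 262\right) - 390}{-238991 - 405409} = \frac{-818 - 390}{-644400} = \left(-1208\right) \left(- \frac{1}{644400}\right) = \frac{151}{80550}$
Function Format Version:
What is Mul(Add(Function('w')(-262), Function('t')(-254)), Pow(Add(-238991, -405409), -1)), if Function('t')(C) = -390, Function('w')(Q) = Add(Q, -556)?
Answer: Rational(151, 80550) ≈ 0.0018746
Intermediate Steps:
Function('w')(Q) = Add(-556, Q)
Mul(Add(Function('w')(-262), Function('t')(-254)), Pow(Add(-238991, -405409), -1)) = Mul(Add(Add(-556, -262), -390), Pow(Add(-238991, -405409), -1)) = Mul(Add(-818, -390), Pow(-644400, -1)) = Mul(-1208, Rational(-1, 644400)) = Rational(151, 80550)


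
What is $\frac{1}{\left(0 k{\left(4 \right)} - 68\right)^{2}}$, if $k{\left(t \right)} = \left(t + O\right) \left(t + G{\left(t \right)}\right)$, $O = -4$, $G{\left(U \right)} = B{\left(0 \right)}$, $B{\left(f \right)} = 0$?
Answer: $\frac{1}{4624} \approx 0.00021626$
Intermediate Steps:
$G{\left(U \right)} = 0$
$k{\left(t \right)} = t \left(-4 + t\right)$ ($k{\left(t \right)} = \left(t - 4\right) \left(t + 0\right) = \left(-4 + t\right) t = t \left(-4 + t\right)$)
$\frac{1}{\left(0 k{\left(4 \right)} - 68\right)^{2}} = \frac{1}{\left(0 \cdot 4 \left(-4 + 4\right) - 68\right)^{2}} = \frac{1}{\left(0 \cdot 4 \cdot 0 - 68\right)^{2}} = \frac{1}{\left(0 \cdot 0 - 68\right)^{2}} = \frac{1}{\left(0 - 68\right)^{2}} = \frac{1}{\left(-68\right)^{2}} = \frac{1}{4624}$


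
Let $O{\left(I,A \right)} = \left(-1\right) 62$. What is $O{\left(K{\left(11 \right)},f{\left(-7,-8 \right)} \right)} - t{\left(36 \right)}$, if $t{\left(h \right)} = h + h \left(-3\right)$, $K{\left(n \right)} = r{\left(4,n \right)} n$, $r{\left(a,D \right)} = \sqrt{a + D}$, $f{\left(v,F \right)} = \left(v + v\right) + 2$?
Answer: $10$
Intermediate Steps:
$f{\left(v,F \right)} = 2 + 2 v$ ($f{\left(v,F \right)} = 2 v + 2 = 2 + 2 v$)
$r{\left(a,D \right)} = \sqrt{D + a}$
$K{\left(n \right)} = n \sqrt{4 + n}$ ($K{\left(n \right)} = \sqrt{n + 4} n = \sqrt{4 + n} n = n \sqrt{4 + n}$)
$O{\left(I,A \right)} = -62$
$t{\left(h \right)} = - 2 h$ ($t{\left(h \right)} = h - 3 h = - 2 h$)
$O{\left(K{\left(11 \right)},f{\left(-7,-8 \right)} \right)} - t{\left(36 \right)} = -62 - \left(-2\right) 36 = -62 - -72 = -62 + 72 = 10$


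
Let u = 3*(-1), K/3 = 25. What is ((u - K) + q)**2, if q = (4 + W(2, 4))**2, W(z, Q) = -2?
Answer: 5476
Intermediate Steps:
K = 75 (K = 3*25 = 75)
u = -3
q = 4 (q = (4 - 2)**2 = 2**2 = 4)
((u - K) + q)**2 = ((-3 - 1*75) + 4)**2 = ((-3 - 75) + 4)**2 = (-78 + 4)**2 = (-74)**2 = 5476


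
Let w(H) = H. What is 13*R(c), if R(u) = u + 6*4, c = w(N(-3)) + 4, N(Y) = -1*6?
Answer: 286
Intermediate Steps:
N(Y) = -6
c = -2 (c = -6 + 4 = -2)
R(u) = 24 + u (R(u) = u + 24 = 24 + u)
13*R(c) = 13*(24 - 2) = 13*22 = 286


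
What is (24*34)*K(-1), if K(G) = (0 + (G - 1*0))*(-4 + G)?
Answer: 4080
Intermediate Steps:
K(G) = G*(-4 + G) (K(G) = (0 + (G + 0))*(-4 + G) = (0 + G)*(-4 + G) = G*(-4 + G))
(24*34)*K(-1) = (24*34)*(-(-4 - 1)) = 816*(-1*(-5)) = 816*5 = 4080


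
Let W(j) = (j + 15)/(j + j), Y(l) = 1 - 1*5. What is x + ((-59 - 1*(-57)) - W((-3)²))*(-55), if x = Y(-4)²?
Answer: 598/3 ≈ 199.33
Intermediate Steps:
Y(l) = -4 (Y(l) = 1 - 5 = -4)
W(j) = (15 + j)/(2*j) (W(j) = (15 + j)/((2*j)) = (15 + j)*(1/(2*j)) = (15 + j)/(2*j))
x = 16 (x = (-4)² = 16)
x + ((-59 - 1*(-57)) - W((-3)²))*(-55) = 16 + ((-59 - 1*(-57)) - (15 + (-3)²)/(2*((-3)²)))*(-55) = 16 + ((-59 + 57) - (15 + 9)/(2*9))*(-55) = 16 + (-2 - 24/(2*9))*(-55) = 16 + (-2 - 1*4/3)*(-55) = 16 + (-2 - 4/3)*(-55) = 16 - 10/3*(-55) = 16 + 550/3 = 598/3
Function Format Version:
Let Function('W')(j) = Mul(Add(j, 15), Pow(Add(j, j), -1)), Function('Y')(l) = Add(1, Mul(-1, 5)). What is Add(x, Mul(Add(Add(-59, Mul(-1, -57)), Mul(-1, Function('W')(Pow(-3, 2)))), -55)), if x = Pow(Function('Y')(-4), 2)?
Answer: Rational(598, 3) ≈ 199.33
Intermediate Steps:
Function('Y')(l) = -4 (Function('Y')(l) = Add(1, -5) = -4)
Function('W')(j) = Mul(Rational(1, 2), Pow(j, -1), Add(15, j)) (Function('W')(j) = Mul(Add(15, j), Pow(Mul(2, j), -1)) = Mul(Add(15, j), Mul(Rational(1, 2), Pow(j, -1))) = Mul(Rational(1, 2), Pow(j, -1), Add(15, j)))
x = 16 (x = Pow(-4, 2) = 16)
Add(x, Mul(Add(Add(-59, Mul(-1, -57)), Mul(-1, Function('W')(Pow(-3, 2)))), -55)) = Add(16, Mul(Add(Add(-59, Mul(-1, -57)), Mul(-1, Mul(Rational(1, 2), Pow(Pow(-3, 2), -1), Add(15, Pow(-3, 2))))), -55)) = Add(16, Mul(Add(Add(-59, 57), Mul(-1, Mul(Rational(1, 2), Pow(9, -1), Add(15, 9)))), -55)) = Add(16, Mul(Add(-2, Mul(-1, Mul(Rational(1, 2), Rational(1, 9), 24))), -55)) = Add(16, Mul(Add(-2, Mul(-1, Rational(4, 3))), -55)) = Add(16, Mul(Add(-2, Rational(-4, 3)), -55)) = Add(16, Mul(Rational(-10, 3), -55)) = Add(16, Rational(550, 3)) = Rational(598, 3)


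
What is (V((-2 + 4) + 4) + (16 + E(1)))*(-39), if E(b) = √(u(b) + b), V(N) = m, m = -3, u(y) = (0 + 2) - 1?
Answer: -507 - 39*√2 ≈ -562.15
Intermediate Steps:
u(y) = 1 (u(y) = 2 - 1 = 1)
V(N) = -3
E(b) = √(1 + b)
(V((-2 + 4) + 4) + (16 + E(1)))*(-39) = (-3 + (16 + √(1 + 1)))*(-39) = (-3 + (16 + √2))*(-39) = (13 + √2)*(-39) = -507 - 39*√2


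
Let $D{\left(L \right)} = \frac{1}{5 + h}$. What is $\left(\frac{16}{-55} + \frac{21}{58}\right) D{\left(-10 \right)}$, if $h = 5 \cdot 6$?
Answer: $\frac{227}{111650} \approx 0.0020331$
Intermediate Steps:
$h = 30$
$D{\left(L \right)} = \frac{1}{35}$ ($D{\left(L \right)} = \frac{1}{5 + 30} = \frac{1}{35}$)
$\left(\frac{16}{-55} + \frac{21}{58}\right) D{\left(-10 \right)} = \left(\frac{16}{-55} + \frac{21}{58}\right) \frac{1}{35} = \left(16 \left(- \frac{1}{55}\right) + 21 \cdot \frac{1}{58}\right) \frac{1}{35} = \left(- \frac{16}{55} + \frac{21}{58}\right) \frac{1}{35} = \frac{227}{3190} \cdot \frac{1}{35} = \frac{227}{111650}$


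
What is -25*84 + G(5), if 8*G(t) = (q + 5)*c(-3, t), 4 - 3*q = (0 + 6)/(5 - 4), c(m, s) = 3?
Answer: -16787/8 ≈ -2098.4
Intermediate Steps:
q = -⅔ (q = 4/3 - (0 + 6)/(3*(5 - 4)) = 4/3 - 2/1 = 4/3 - 2 = -⅔ ≈ -0.66667)
G(t) = 13/8 (G(t) = ((-⅔ + 5)*3)/8 = ((13/3)*3)/8 = (⅛)*13 = 13/8)
-25*84 + G(5) = -25*84 + 13/8 = -2100 + 13/8 = -16787/8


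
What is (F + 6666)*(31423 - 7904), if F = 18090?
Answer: 582236364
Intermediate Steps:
(F + 6666)*(31423 - 7904) = (18090 + 6666)*(31423 - 7904) = 24756*23519 = 582236364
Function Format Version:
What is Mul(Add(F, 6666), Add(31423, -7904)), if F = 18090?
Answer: 582236364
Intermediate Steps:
Mul(Add(F, 6666), Add(31423, -7904)) = Mul(Add(18090, 6666), Add(31423, -7904)) = Mul(24756, 23519) = 582236364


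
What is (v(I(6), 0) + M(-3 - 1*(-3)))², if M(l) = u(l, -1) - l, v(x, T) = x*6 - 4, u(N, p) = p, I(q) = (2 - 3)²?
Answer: 1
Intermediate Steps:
I(q) = 1 (I(q) = (-1)² = 1)
v(x, T) = -4 + 6*x (v(x, T) = 6*x - 4 = -4 + 6*x)
M(l) = -1 - l
(v(I(6), 0) + M(-3 - 1*(-3)))² = ((-4 + 6*1) + (-1 - (-3 - 1*(-3))))² = ((-4 + 6) + (-1 - (-3 + 3)))² = (2 + (-1 - 1*0))² = (2 + (-1 + 0))² = (2 - 1)² = 1² = 1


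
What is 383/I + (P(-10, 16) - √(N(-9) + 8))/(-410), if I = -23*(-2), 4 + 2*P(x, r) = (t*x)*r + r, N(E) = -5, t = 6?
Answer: 89417/9430 + √3/410 ≈ 9.4864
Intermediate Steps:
P(x, r) = -2 + r/2 + 3*r*x (P(x, r) = -2 + ((6*x)*r + r)/2 = -2 + (6*r*x + r)/2 = -2 + (r + 6*r*x)/2 = -2 + (r/2 + 3*r*x) = -2 + r/2 + 3*r*x)
I = 46
383/I + (P(-10, 16) - √(N(-9) + 8))/(-410) = 383/46 + ((-2 + (½)*16 + 3*16*(-10)) - √(-5 + 8))/(-410) = 383*(1/46) + ((-2 + 8 - 480) - √3)*(-1/410) = 383/46 + (-474 - √3)*(-1/410) = 383/46 + (237/205 + √3/410) = 89417/9430 + √3/410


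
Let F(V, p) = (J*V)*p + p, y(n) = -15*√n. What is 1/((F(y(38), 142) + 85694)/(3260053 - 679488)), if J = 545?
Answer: -1419906265/328207664334 - 38405754875*√38/656415328668 ≈ -0.36500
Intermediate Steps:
F(V, p) = p + 545*V*p (F(V, p) = (545*V)*p + p = 545*V*p + p = p + 545*V*p)
1/((F(y(38), 142) + 85694)/(3260053 - 679488)) = 1/((142*(1 + 545*(-15*√38)) + 85694)/(3260053 - 679488)) = 1/((142*(1 - 8175*√38) + 85694)/2580565) = 1/(((142 - 1160850*√38) + 85694)*(1/2580565)) = 1/((85836 - 1160850*√38)*(1/2580565)) = 1/(85836/2580565 - 232170*√38/516113)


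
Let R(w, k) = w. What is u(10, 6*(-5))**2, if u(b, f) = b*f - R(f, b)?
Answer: 72900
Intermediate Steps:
u(b, f) = -f + b*f (u(b, f) = b*f - f = -f + b*f)
u(10, 6*(-5))**2 = ((6*(-5))*(-1 + 10))**2 = (-30*9)**2 = (-270)**2 = 72900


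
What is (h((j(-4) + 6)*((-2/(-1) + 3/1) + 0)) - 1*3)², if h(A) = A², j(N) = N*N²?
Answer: 7072305409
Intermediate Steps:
j(N) = N³
(h((j(-4) + 6)*((-2/(-1) + 3/1) + 0)) - 1*3)² = ((((-4)³ + 6)*((-2/(-1) + 3/1) + 0))² - 1*3)² = (((-64 + 6)*((-2*(-1) + 3*1) + 0))² - 3)² = ((-58*((2 + 3) + 0))² - 3)² = ((-58*(5 + 0))² - 3)² = ((-58*5)² - 3)² = ((-290)² - 3)² = (84100 - 3)² = 84097² = 7072305409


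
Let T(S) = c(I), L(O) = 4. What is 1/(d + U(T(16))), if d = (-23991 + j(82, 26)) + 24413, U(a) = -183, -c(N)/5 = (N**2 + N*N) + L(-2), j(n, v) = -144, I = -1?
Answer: 1/95 ≈ 0.010526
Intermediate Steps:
c(N) = -20 - 10*N**2 (c(N) = -5*((N**2 + N*N) + 4) = -5*((N**2 + N**2) + 4) = -5*(2*N**2 + 4) = -5*(4 + 2*N**2) = -20 - 10*N**2)
T(S) = -30 (T(S) = -20 - 10*(-1)**2 = -20 - 10*1 = -20 - 10 = -30)
d = 278 (d = (-23991 - 144) + 24413 = -24135 + 24413 = 278)
1/(d + U(T(16))) = 1/(278 - 183) = 1/95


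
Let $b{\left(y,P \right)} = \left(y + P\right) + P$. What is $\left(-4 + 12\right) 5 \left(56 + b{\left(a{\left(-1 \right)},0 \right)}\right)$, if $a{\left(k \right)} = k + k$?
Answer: $2160$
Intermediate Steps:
$a{\left(k \right)} = 2 k$
$b{\left(y,P \right)} = y + 2 P$ ($b{\left(y,P \right)} = \left(P + y\right) + P = y + 2 P$)
$\left(-4 + 12\right) 5 \left(56 + b{\left(a{\left(-1 \right)},0 \right)}\right) = \left(-4 + 12\right) 5 \left(56 + \left(2 \left(-1\right) + 2 \cdot 0\right)\right) = 8 \cdot 5 \left(56 + \left(-2 + 0\right)\right) = 40 \left(56 - 2\right) = 40 \cdot 54 = 2160$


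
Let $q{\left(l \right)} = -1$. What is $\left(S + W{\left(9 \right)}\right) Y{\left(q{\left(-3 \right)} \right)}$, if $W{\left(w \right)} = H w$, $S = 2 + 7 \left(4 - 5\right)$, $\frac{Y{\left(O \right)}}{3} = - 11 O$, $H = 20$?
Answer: $5775$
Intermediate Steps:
$Y{\left(O \right)} = - 33 O$ ($Y{\left(O \right)} = 3 \left(- 11 O\right) = - 33 O$)
$S = -5$ ($S = 2 + 7 \left(-1\right) = 2 - 7 = -5$)
$W{\left(w \right)} = 20 w$
$\left(S + W{\left(9 \right)}\right) Y{\left(q{\left(-3 \right)} \right)} = \left(-5 + 20 \cdot 9\right) \left(\left(-33\right) \left(-1\right)\right) = \left(-5 + 180\right) 33 = 175 \cdot 33 = 5775$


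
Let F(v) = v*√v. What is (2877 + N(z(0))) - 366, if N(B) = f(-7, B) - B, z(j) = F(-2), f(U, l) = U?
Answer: 2504 + 2*I*√2 ≈ 2504.0 + 2.8284*I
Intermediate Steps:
F(v) = v^(3/2)
z(j) = -2*I*√2 (z(j) = (-2)^(3/2) = -2*I*√2)
N(B) = -7 - B
(2877 + N(z(0))) - 366 = (2877 + (-7 - (-2)*I*√2)) - 366 = (2877 + (-7 + 2*I*√2)) - 366 = (2870 + 2*I*√2) - 366 = 2504 + 2*I*√2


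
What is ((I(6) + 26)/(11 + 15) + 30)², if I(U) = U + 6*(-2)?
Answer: 160000/169 ≈ 946.75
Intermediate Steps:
I(U) = -12 + U (I(U) = U - 12 = -12 + U)
((I(6) + 26)/(11 + 15) + 30)² = (((-12 + 6) + 26)/(11 + 15) + 30)² = ((-6 + 26)/26 + 30)² = (20*(1/26) + 30)² = (10/13 + 30)² = (400/13)² = 160000/169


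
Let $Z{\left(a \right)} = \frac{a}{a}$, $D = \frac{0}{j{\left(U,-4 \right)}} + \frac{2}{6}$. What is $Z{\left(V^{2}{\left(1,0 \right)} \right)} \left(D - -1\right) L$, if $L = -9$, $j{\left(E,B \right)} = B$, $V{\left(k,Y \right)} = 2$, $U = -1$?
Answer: $-12$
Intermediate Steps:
$D = \frac{1}{3}$ ($D = \frac{0}{-4} + \frac{2}{6} = 0 \left(- \frac{1}{4}\right) + 2 \cdot \frac{1}{6} = 0 + \frac{1}{3} = \frac{1}{3} \approx 0.33333$)
$Z{\left(a \right)} = 1$
$Z{\left(V^{2}{\left(1,0 \right)} \right)} \left(D - -1\right) L = 1 \left(\frac{1}{3} - -1\right) \left(-9\right) = 1 \left(\frac{1}{3} + 1\right) \left(-9\right) = 1 \cdot \frac{4}{3} \left(-9\right) = \frac{4}{3} \left(-9\right) = -12$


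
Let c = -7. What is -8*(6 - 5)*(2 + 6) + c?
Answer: -71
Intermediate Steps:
-8*(6 - 5)*(2 + 6) + c = -8*(6 - 5)*(2 + 6) - 7 = -8*8 - 7 = -64 - 7 = -71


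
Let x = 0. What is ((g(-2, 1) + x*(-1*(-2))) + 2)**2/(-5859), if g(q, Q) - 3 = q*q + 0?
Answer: -3/217 ≈ -0.013825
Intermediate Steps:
g(q, Q) = 3 + q**2 (g(q, Q) = 3 + (q*q + 0) = 3 + (q**2 + 0) = 3 + q**2)
((g(-2, 1) + x*(-1*(-2))) + 2)**2/(-5859) = (((3 + (-2)**2) + 0*(-1*(-2))) + 2)**2/(-5859) = (((3 + 4) + 0*2) + 2)**2*(-1/5859) = ((7 + 0) + 2)**2*(-1/5859) = (7 + 2)**2*(-1/5859) = 9**2*(-1/5859) = 81*(-1/5859) = -3/217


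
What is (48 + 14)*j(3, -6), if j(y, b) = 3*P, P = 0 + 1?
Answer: 186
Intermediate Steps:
P = 1
j(y, b) = 3 (j(y, b) = 3*1 = 3)
(48 + 14)*j(3, -6) = (48 + 14)*3 = 62*3 = 186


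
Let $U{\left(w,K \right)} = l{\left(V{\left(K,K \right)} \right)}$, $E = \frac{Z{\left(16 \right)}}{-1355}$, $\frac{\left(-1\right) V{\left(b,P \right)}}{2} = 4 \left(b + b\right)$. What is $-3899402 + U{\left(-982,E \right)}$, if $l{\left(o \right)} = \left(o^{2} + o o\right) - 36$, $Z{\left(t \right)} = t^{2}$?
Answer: $- \frac{7159432099518}{1836025} \approx -3.8994 \cdot 10^{6}$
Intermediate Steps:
$V{\left(b,P \right)} = - 16 b$ ($V{\left(b,P \right)} = - 2 \cdot 4 \left(b + b\right) = - 2 \cdot 4 \cdot 2 b = - 2 \cdot 8 b = - 16 b$)
$E = - \frac{256}{1355}$ ($E = \frac{16^{2}}{-1355} = 256 \left(- \frac{1}{1355}\right) = - \frac{256}{1355} \approx -0.18893$)
$l{\left(o \right)} = -36 + 2 o^{2}$ ($l{\left(o \right)} = \left(o^{2} + o^{2}\right) - 36 = 2 o^{2} - 36 = -36 + 2 o^{2}$)
$U{\left(w,K \right)} = -36 + 512 K^{2}$ ($U{\left(w,K \right)} = -36 + 2 \left(- 16 K\right)^{2} = -36 + 2 \cdot 256 K^{2} = -36 + 512 K^{2}$)
$-3899402 + U{\left(-982,E \right)} = -3899402 - \left(36 - 512 \left(- \frac{256}{1355}\right)^{2}\right) = -3899402 + \left(-36 + 512 \cdot \frac{65536}{1836025}\right) = -3899402 + \left(-36 + \frac{33554432}{1836025}\right) = -3899402 - \frac{32542468}{1836025} = - \frac{7159432099518}{1836025}$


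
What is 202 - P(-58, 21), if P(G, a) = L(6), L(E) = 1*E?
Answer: 196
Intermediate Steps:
L(E) = E
P(G, a) = 6
202 - P(-58, 21) = 202 - 1*6 = 202 - 6 = 196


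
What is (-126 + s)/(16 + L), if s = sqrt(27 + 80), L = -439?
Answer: 14/47 - sqrt(107)/423 ≈ 0.27342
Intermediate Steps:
s = sqrt(107) ≈ 10.344
(-126 + s)/(16 + L) = (-126 + sqrt(107))/(16 - 439) = (-126 + sqrt(107))/(-423) = (-126 + sqrt(107))*(-1/423) = 14/47 - sqrt(107)/423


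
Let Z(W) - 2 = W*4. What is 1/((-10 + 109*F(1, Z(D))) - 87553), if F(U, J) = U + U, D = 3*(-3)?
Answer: -1/87345 ≈ -1.1449e-5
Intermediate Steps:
D = -9
Z(W) = 2 + 4*W (Z(W) = 2 + W*4 = 2 + 4*W)
F(U, J) = 2*U
1/((-10 + 109*F(1, Z(D))) - 87553) = 1/((-10 + 109*(2*1)) - 87553) = 1/((-10 + 109*2) - 87553) = 1/((-10 + 218) - 87553) = 1/(208 - 87553) = 1/(-87345) = -1/87345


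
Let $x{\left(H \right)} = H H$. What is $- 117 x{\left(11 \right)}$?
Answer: $-14157$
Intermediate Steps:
$x{\left(H \right)} = H^{2}$
$- 117 x{\left(11 \right)} = - 117 \cdot 11^{2} = \left(-117\right) 121 = -14157$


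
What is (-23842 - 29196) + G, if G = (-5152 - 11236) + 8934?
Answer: -60492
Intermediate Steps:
G = -7454 (G = -16388 + 8934 = -7454)
(-23842 - 29196) + G = (-23842 - 29196) - 7454 = -53038 - 7454 = -60492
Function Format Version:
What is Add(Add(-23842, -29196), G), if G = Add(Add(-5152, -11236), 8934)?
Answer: -60492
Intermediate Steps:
G = -7454 (G = Add(-16388, 8934) = -7454)
Add(Add(-23842, -29196), G) = Add(Add(-23842, -29196), -7454) = Add(-53038, -7454) = -60492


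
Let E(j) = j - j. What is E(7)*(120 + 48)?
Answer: 0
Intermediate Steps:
E(j) = 0
E(7)*(120 + 48) = 0*(120 + 48) = 0*168 = 0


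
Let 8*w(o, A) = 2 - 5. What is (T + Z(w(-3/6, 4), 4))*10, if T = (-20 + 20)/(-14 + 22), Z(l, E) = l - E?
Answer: -175/4 ≈ -43.750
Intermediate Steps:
w(o, A) = -3/8 (w(o, A) = (2 - 5)/8 = (⅛)*(-3) = -3/8)
T = 0 (T = 0/8 = 0*(⅛) = 0)
(T + Z(w(-3/6, 4), 4))*10 = (0 + (-3/8 - 1*4))*10 = (0 + (-3/8 - 4))*10 = (0 - 35/8)*10 = -35/8*10 = -175/4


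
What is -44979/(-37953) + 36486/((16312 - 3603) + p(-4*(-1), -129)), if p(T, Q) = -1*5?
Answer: 326027729/80359152 ≈ 4.0571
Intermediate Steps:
p(T, Q) = -5
-44979/(-37953) + 36486/((16312 - 3603) + p(-4*(-1), -129)) = -44979/(-37953) + 36486/((16312 - 3603) - 5) = -44979*(-1/37953) + 36486/(12709 - 5) = 14993/12651 + 36486/12704 = 14993/12651 + 36486*(1/12704) = 14993/12651 + 18243/6352 = 326027729/80359152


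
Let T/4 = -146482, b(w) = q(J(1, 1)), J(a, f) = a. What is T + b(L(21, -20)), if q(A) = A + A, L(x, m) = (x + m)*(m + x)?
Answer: -585926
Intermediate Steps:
L(x, m) = (m + x)² (L(x, m) = (m + x)*(m + x) = (m + x)²)
q(A) = 2*A
b(w) = 2 (b(w) = 2*1 = 2)
T = -585928 (T = 4*(-146482) = -585928)
T + b(L(21, -20)) = -585928 + 2 = -585926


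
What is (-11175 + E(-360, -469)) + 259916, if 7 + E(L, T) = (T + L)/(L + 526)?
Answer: 41289015/166 ≈ 2.4873e+5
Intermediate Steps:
E(L, T) = -7 + (L + T)/(526 + L) (E(L, T) = -7 + (T + L)/(L + 526) = -7 + (L + T)/(526 + L))
(-11175 + E(-360, -469)) + 259916 = (-11175 + (-3682 - 469 - 6*(-360))/(526 - 360)) + 259916 = (-11175 + (-3682 - 469 + 2160)/166) + 259916 = (-11175 + (1/166)*(-1991)) + 259916 = (-11175 - 1991/166) + 259916 = -1857041/166 + 259916 = 41289015/166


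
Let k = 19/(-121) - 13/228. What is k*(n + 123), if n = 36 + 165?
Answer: -159435/2299 ≈ -69.350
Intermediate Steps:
k = -5905/27588 (k = 19*(-1/121) - 13*1/228 = -19/121 - 13/228 = -5905/27588 ≈ -0.21404)
n = 201
k*(n + 123) = -5905*(201 + 123)/27588 = -5905/27588*324 = -159435/2299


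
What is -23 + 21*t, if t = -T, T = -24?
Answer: 481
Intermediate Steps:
t = 24 (t = -1*(-24) = 24)
-23 + 21*t = -23 + 21*24 = -23 + 504 = 481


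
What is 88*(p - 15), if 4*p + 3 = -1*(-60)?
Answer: -66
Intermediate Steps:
p = 57/4 (p = -¾ + (-1*(-60))/4 = -¾ + (¼)*60 = -¾ + 15 = 57/4 ≈ 14.250)
88*(p - 15) = 88*(57/4 - 15) = 88*(-¾) = -66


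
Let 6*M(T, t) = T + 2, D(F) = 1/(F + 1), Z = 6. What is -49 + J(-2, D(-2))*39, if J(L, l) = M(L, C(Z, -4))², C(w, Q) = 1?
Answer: -49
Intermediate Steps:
D(F) = 1/(1 + F)
M(T, t) = ⅓ + T/6 (M(T, t) = (T + 2)/6 = (2 + T)/6 = ⅓ + T/6)
J(L, l) = (⅓ + L/6)²
-49 + J(-2, D(-2))*39 = -49 + ((2 - 2)²/36)*39 = -49 + ((1/36)*0²)*39 = -49 + ((1/36)*0)*39 = -49 + 0*39 = -49 + 0 = -49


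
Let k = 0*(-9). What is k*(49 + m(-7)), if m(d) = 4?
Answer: 0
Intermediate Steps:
k = 0
k*(49 + m(-7)) = 0*(49 + 4) = 0*53 = 0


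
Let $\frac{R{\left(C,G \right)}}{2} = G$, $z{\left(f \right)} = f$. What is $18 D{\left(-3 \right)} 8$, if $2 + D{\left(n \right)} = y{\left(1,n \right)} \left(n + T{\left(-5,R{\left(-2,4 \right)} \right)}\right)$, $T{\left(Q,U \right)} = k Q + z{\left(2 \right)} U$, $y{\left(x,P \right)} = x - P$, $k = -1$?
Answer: $10080$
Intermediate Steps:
$R{\left(C,G \right)} = 2 G$
$T{\left(Q,U \right)} = - Q + 2 U$
$D{\left(n \right)} = -2 + \left(1 - n\right) \left(21 + n\right)$ ($D{\left(n \right)} = -2 + \left(1 - n\right) \left(n - \left(-5 - 2 \cdot 2 \cdot 4\right)\right) = -2 + \left(1 - n\right) \left(n + \left(5 + 2 \cdot 8\right)\right) = -2 + \left(1 - n\right) \left(n + \left(5 + 16\right)\right) = -2 + \left(1 - n\right) \left(n + 21\right) = -2 + \left(1 - n\right) \left(21 + n\right)$)
$18 D{\left(-3 \right)} 8 = 18 \left(19 - \left(-3\right)^{2} - -60\right) 8 = 18 \left(19 - 9 + 60\right) 8 = 18 \cdot 70 \cdot 8 = 1260 \cdot 8 = 10080$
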